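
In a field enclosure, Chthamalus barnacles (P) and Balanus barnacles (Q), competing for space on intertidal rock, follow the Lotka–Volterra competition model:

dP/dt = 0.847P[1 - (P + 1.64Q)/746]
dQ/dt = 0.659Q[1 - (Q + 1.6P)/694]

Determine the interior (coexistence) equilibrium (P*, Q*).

Setting both brackets to zero gives the nullclines P + 1.64Q = 746 and 1.6P + Q = 694.
Substituting Q = 694 - 1.6P into the first: P(1 - 1.64·1.6) = 746 - 1.64·694.
So P* = -392/-1.62 = 241, and then Q* = 694 - 1.6·241 = 308.

P* ≈ 241, Q* ≈ 308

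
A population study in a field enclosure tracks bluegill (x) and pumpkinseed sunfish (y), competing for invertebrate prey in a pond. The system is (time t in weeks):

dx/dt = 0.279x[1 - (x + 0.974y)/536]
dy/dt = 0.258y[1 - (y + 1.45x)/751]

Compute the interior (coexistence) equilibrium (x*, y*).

Setting both brackets to zero gives the nullclines x + 0.974y = 536 and 1.45x + y = 751.
Substituting y = 751 - 1.45x into the first: x(1 - 0.974·1.45) = 536 - 0.974·751.
So x* = -195/-0.412 = 474, and then y* = 751 - 1.45·474 = 63.5.

x* ≈ 474, y* ≈ 63.5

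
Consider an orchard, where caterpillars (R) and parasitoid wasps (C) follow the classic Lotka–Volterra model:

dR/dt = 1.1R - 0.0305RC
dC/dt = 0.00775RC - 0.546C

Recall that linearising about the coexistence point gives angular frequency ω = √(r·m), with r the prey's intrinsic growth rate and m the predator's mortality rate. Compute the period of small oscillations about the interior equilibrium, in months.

Here r = 1.1 and m = 0.546, so r·m = 0.601.
ω = √0.601 = 0.775 per month, hence T = 2π/ω ≈ 8.11 months.

T ≈ 8.11 months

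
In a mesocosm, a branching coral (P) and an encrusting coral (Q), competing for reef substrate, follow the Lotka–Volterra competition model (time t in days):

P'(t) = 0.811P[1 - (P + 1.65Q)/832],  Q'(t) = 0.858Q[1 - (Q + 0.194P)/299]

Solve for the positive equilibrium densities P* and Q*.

Setting both brackets to zero gives the nullclines P + 1.65Q = 832 and 0.194P + Q = 299.
Substituting Q = 299 - 0.194P into the first: P(1 - 1.65·0.194) = 832 - 1.65·299.
So P* = 339/0.68 = 498, and then Q* = 299 - 0.194·498 = 202.

P* ≈ 498, Q* ≈ 202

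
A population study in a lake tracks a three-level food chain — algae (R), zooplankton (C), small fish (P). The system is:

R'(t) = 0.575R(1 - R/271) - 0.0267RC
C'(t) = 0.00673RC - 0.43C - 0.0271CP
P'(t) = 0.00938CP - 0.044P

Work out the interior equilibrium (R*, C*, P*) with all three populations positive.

From dP/dt = 0: 0.00938C* = 0.044, so C* = 4.69.
From dR/dt = 0: 0.575(1 - R*/271) = 0.0267·4.69, giving R* = 271·(1 - 0.218) = 212.
From dC/dt = 0: 0.00673·212 - 0.43 = 0.0271P*, so P* = 0.997/0.0271 = 36.8.

R* ≈ 212, C* ≈ 4.69, P* ≈ 36.8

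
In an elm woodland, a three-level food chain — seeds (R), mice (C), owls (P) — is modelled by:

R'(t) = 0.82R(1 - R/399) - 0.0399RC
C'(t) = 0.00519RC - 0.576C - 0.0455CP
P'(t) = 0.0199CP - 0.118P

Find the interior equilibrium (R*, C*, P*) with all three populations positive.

From dP/dt = 0: 0.0199C* = 0.118, so C* = 5.93.
From dR/dt = 0: 0.82(1 - R*/399) = 0.0399·5.93, giving R* = 399·(1 - 0.289) = 284.
From dC/dt = 0: 0.00519·284 - 0.576 = 0.0455P*, so P* = 0.897/0.0455 = 19.7.

R* ≈ 284, C* ≈ 5.93, P* ≈ 19.7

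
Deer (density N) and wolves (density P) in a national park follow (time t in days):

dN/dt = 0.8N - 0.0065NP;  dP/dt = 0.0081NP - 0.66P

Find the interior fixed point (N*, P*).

Set dP/dt = 0 with P > 0: 0.0081N - 0.66 = 0, so N* = 0.66/0.0081 = 81.5.
Set dN/dt = 0 with N > 0: 0.8 - 0.0065P = 0, so P* = 0.8/0.0065 = 123.

N* ≈ 81.5, P* ≈ 123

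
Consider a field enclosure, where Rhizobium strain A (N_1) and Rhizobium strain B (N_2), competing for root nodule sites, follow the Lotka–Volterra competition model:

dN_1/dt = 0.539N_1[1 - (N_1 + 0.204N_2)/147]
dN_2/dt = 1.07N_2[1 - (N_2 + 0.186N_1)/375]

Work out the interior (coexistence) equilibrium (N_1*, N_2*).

Setting both brackets to zero gives the nullclines N_1 + 0.204N_2 = 147 and 0.186N_1 + N_2 = 375.
Substituting N_2 = 375 - 0.186N_1 into the first: N_1(1 - 0.204·0.186) = 147 - 0.204·375.
So N_1* = 70.5/0.962 = 73.3, and then N_2* = 375 - 0.186·73.3 = 361.

N_1* ≈ 73.3, N_2* ≈ 361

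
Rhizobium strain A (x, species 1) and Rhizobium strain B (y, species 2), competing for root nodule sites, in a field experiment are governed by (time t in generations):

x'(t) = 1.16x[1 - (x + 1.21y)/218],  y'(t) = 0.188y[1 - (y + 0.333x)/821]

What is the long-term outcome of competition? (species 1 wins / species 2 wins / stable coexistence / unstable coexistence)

species 2 excludes species 1

Compare the nullcline intercepts: K1/α12 = 218/1.21 = 180 < K2 = 821; K2/α21 = 821/0.333 = 2470 > K1 = 218.
Since the inequalities point opposite ways, species 2 can invade but species 1 cannot.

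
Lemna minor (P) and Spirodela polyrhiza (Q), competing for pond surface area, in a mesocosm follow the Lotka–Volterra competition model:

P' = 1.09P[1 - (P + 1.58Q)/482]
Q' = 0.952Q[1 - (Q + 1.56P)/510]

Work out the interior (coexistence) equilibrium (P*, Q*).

P* ≈ 221, Q* ≈ 165

Setting both brackets to zero gives the nullclines P + 1.58Q = 482 and 1.56P + Q = 510.
Substituting Q = 510 - 1.56P into the first: P(1 - 1.58·1.56) = 482 - 1.58·510.
So P* = -324/-1.46 = 221, and then Q* = 510 - 1.56·221 = 165.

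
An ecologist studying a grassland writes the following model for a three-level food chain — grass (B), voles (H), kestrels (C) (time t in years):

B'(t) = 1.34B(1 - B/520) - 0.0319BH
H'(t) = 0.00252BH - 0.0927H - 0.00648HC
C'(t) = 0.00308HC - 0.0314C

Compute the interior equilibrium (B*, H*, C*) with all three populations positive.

From dC/dt = 0: 0.00308H* = 0.0314, so H* = 10.2.
From dB/dt = 0: 1.34(1 - B*/520) = 0.0319·10.2, giving B* = 520·(1 - 0.243) = 394.
From dH/dt = 0: 0.00252·394 - 0.0927 = 0.00648C*, so C* = 0.9/0.00648 = 139.

B* ≈ 394, H* ≈ 10.2, C* ≈ 139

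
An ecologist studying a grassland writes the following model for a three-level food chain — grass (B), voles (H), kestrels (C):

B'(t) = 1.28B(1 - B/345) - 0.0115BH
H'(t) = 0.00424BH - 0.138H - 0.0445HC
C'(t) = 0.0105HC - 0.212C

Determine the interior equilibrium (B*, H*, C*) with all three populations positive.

From dC/dt = 0: 0.0105H* = 0.212, so H* = 20.2.
From dB/dt = 0: 1.28(1 - B*/345) = 0.0115·20.2, giving B* = 345·(1 - 0.181) = 282.
From dH/dt = 0: 0.00424·282 - 0.138 = 0.0445C*, so C* = 1.06/0.0445 = 23.8.

B* ≈ 282, H* ≈ 20.2, C* ≈ 23.8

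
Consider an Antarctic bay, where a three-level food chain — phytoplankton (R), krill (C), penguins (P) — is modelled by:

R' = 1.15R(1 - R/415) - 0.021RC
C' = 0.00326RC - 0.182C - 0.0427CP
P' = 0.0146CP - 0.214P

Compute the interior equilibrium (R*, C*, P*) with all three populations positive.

R* ≈ 304, C* ≈ 14.7, P* ≈ 18.9

From dP/dt = 0: 0.0146C* = 0.214, so C* = 14.7.
From dR/dt = 0: 1.15(1 - R*/415) = 0.021·14.7, giving R* = 415·(1 - 0.268) = 304.
From dC/dt = 0: 0.00326·304 - 0.182 = 0.0427P*, so P* = 0.809/0.0427 = 18.9.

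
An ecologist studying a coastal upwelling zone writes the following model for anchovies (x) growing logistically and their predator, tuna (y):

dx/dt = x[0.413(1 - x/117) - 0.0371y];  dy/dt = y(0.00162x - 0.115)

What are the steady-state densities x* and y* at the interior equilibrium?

From dy/dt = 0 with y > 0: 0.00162x* = 0.115, so x* = 71.
Substitute into dx/dt = 0: 0.413(1 - 71/117) = 0.0371y*.
The bracket is 0.393, giving y* = 0.162/0.0371 = 4.38.

x* ≈ 71, y* ≈ 4.38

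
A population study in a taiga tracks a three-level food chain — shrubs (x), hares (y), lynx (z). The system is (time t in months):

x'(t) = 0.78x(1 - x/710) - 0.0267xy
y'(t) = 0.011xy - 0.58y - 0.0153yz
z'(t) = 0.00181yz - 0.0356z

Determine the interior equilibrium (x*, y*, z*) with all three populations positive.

From dz/dt = 0: 0.00181y* = 0.0356, so y* = 19.7.
From dx/dt = 0: 0.78(1 - x*/710) = 0.0267·19.7, giving x* = 710·(1 - 0.673) = 232.
From dy/dt = 0: 0.011·232 - 0.58 = 0.0153z*, so z* = 1.97/0.0153 = 129.

x* ≈ 232, y* ≈ 19.7, z* ≈ 129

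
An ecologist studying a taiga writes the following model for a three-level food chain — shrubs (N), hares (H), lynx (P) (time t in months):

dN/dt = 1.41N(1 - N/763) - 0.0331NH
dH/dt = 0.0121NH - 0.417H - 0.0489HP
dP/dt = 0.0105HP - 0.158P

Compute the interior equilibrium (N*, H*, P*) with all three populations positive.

N* ≈ 493, H* ≈ 15, P* ≈ 114

From dP/dt = 0: 0.0105H* = 0.158, so H* = 15.
From dN/dt = 0: 1.41(1 - N*/763) = 0.0331·15, giving N* = 763·(1 - 0.353) = 493.
From dH/dt = 0: 0.0121·493 - 0.417 = 0.0489P*, so P* = 5.55/0.0489 = 114.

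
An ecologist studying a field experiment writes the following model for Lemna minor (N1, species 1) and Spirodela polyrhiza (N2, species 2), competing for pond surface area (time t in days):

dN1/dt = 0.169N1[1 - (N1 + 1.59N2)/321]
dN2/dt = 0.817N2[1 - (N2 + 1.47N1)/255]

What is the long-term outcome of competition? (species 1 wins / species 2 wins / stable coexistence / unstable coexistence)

unstable coexistence (outcome depends on initial conditions)

Compare the nullcline intercepts: K1/α12 = 321/1.59 = 202 < K2 = 255; K2/α21 = 255/1.47 = 173 < K1 = 321.
Since both are reversed, neither can invade when rare; the interior point is a saddle.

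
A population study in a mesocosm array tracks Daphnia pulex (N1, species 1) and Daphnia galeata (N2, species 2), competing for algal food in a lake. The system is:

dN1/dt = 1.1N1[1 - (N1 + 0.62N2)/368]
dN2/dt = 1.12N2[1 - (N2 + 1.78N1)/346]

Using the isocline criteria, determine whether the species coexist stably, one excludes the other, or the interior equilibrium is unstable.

Compare the nullcline intercepts: K1/α12 = 368/0.62 = 594 > K2 = 346; K2/α21 = 346/1.78 = 194 < K1 = 368.
Since the inequalities point opposite ways, species 1 can invade but species 2 cannot.

species 1 excludes species 2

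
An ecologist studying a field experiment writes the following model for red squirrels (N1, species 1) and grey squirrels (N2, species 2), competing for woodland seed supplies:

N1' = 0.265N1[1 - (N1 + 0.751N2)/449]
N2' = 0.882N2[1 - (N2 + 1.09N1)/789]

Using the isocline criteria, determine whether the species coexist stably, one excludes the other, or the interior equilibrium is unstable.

Compare the nullcline intercepts: K1/α12 = 449/0.751 = 598 < K2 = 789; K2/α21 = 789/1.09 = 724 > K1 = 449.
Since the inequalities point opposite ways, species 2 can invade but species 1 cannot.

species 2 excludes species 1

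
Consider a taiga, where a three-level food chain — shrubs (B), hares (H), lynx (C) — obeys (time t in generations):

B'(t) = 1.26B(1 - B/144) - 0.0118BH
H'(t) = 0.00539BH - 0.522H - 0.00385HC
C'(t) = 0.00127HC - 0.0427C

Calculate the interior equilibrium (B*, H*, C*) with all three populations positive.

B* ≈ 98.7, H* ≈ 33.6, C* ≈ 2.54

From dC/dt = 0: 0.00127H* = 0.0427, so H* = 33.6.
From dB/dt = 0: 1.26(1 - B*/144) = 0.0118·33.6, giving B* = 144·(1 - 0.315) = 98.7.
From dH/dt = 0: 0.00539·98.7 - 0.522 = 0.00385C*, so C* = 0.00977/0.00385 = 2.54.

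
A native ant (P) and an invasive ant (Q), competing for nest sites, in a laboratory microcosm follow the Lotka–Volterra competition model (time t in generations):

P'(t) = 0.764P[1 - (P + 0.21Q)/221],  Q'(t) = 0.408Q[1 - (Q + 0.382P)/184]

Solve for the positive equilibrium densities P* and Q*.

Setting both brackets to zero gives the nullclines P + 0.21Q = 221 and 0.382P + Q = 184.
Substituting Q = 184 - 0.382P into the first: P(1 - 0.21·0.382) = 221 - 0.21·184.
So P* = 182/0.92 = 198, and then Q* = 184 - 0.382·198 = 108.

P* ≈ 198, Q* ≈ 108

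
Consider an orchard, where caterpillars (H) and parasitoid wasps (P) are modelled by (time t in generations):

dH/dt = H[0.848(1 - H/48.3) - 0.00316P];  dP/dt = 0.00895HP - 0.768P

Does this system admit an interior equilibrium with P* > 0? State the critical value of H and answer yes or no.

The predator equation gives dP/dt > 0 only when H > 0.768/0.00895 = 85.8.
Without the predator, H → K = 48.3. Since 48.3 < 85.8, the predator cannot invade.

Threshold H = 85.8; K < 85.8, so no, the predator goes extinct.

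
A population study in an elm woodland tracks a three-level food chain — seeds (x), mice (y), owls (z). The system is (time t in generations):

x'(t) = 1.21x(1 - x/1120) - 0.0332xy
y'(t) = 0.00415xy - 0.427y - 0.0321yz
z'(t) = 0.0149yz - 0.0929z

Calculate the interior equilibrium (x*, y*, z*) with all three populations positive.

From dz/dt = 0: 0.0149y* = 0.0929, so y* = 6.23.
From dx/dt = 0: 1.21(1 - x*/1120) = 0.0332·6.23, giving x* = 1120·(1 - 0.171) = 928.
From dy/dt = 0: 0.00415·928 - 0.427 = 0.0321z*, so z* = 3.43/0.0321 = 107.

x* ≈ 928, y* ≈ 6.23, z* ≈ 107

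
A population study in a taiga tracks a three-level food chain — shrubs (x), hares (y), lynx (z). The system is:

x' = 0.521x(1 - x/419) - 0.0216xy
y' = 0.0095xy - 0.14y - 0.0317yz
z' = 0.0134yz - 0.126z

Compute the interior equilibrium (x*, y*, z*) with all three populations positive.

x* ≈ 256, y* ≈ 9.4, z* ≈ 72.2

From dz/dt = 0: 0.0134y* = 0.126, so y* = 9.4.
From dx/dt = 0: 0.521(1 - x*/419) = 0.0216·9.4, giving x* = 419·(1 - 0.39) = 256.
From dy/dt = 0: 0.0095·256 - 0.14 = 0.0317z*, so z* = 2.29/0.0317 = 72.2.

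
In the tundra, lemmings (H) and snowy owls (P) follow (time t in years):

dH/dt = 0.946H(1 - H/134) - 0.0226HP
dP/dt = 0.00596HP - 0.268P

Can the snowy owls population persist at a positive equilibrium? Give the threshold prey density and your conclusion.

The predator equation gives dP/dt > 0 only when H > 0.268/0.00596 = 45.
Without the predator, H → K = 134. Since 134 > 45, the predator can invade and persist.

Threshold H = 45; K > 45, so yes, the predator persists.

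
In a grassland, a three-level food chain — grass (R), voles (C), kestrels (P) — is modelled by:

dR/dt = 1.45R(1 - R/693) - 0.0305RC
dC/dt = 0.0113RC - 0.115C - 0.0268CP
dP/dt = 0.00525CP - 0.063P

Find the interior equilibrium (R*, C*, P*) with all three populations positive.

From dP/dt = 0: 0.00525C* = 0.063, so C* = 12.
From dR/dt = 0: 1.45(1 - R*/693) = 0.0305·12, giving R* = 693·(1 - 0.252) = 518.
From dC/dt = 0: 0.0113·518 - 0.115 = 0.0268P*, so P* = 5.74/0.0268 = 214.

R* ≈ 518, C* ≈ 12, P* ≈ 214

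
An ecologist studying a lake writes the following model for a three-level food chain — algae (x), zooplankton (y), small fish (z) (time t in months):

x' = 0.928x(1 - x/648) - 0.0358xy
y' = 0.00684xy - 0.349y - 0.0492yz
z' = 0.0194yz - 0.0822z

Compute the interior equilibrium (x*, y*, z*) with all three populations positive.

x* ≈ 542, y* ≈ 4.24, z* ≈ 68.3

From dz/dt = 0: 0.0194y* = 0.0822, so y* = 4.24.
From dx/dt = 0: 0.928(1 - x*/648) = 0.0358·4.24, giving x* = 648·(1 - 0.163) = 542.
From dy/dt = 0: 0.00684·542 - 0.349 = 0.0492z*, so z* = 3.36/0.0492 = 68.3.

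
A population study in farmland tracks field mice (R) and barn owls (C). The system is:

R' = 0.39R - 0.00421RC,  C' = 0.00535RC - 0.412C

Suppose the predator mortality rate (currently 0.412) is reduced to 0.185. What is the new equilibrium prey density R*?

At the interior fixed point, setting dC/dt = 0 with C > 0 fixes R* = (predator death rate)/(RC coefficient) — independent of the other coefficients.
With the change, R* = 0.185/0.00535 = 34.6; it falls from 77.

R* ≈ 34.6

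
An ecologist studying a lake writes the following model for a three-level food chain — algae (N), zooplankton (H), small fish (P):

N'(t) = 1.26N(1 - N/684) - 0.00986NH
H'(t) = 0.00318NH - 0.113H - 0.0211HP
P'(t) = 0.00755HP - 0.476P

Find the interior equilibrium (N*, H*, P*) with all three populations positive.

N* ≈ 347, H* ≈ 63, P* ≈ 46.9

From dP/dt = 0: 0.00755H* = 0.476, so H* = 63.
From dN/dt = 0: 1.26(1 - N*/684) = 0.00986·63, giving N* = 684·(1 - 0.493) = 347.
From dH/dt = 0: 0.00318·347 - 0.113 = 0.0211P*, so P* = 0.989/0.0211 = 46.9.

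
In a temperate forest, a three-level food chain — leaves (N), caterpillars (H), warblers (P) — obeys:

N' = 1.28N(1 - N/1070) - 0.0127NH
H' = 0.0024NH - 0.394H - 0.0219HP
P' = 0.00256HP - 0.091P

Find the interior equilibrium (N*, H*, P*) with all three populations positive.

From dP/dt = 0: 0.00256H* = 0.091, so H* = 35.5.
From dN/dt = 0: 1.28(1 - N*/1070) = 0.0127·35.5, giving N* = 1070·(1 - 0.353) = 693.
From dH/dt = 0: 0.0024·693 - 0.394 = 0.0219P*, so P* = 1.27/0.0219 = 57.9.

N* ≈ 693, H* ≈ 35.5, P* ≈ 57.9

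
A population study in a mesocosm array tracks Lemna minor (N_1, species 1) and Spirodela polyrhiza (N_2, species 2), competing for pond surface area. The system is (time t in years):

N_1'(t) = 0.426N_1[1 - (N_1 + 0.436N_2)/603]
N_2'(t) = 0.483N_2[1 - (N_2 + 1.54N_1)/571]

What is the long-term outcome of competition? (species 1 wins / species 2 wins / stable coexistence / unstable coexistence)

Compare the nullcline intercepts: K1/α12 = 603/0.436 = 1380 > K2 = 571; K2/α21 = 571/1.54 = 371 < K1 = 603.
Since the inequalities point opposite ways, species 1 can invade but species 2 cannot.

species 1 excludes species 2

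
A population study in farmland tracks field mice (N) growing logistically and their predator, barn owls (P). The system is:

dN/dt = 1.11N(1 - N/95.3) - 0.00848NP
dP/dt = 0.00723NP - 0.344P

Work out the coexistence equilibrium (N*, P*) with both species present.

From dP/dt = 0 with P > 0: 0.00723N* = 0.344, so N* = 47.6.
Substitute into dN/dt = 0: 1.11(1 - 47.6/95.3) = 0.00848P*.
The bracket is 0.501, giving P* = 0.556/0.00848 = 65.5.

N* ≈ 47.6, P* ≈ 65.5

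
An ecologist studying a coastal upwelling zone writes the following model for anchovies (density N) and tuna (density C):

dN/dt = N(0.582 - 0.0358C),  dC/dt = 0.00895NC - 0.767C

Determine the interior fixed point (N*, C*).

N* ≈ 85.7, C* ≈ 16.3

Set dC/dt = 0 with C > 0: 0.00895N - 0.767 = 0, so N* = 0.767/0.00895 = 85.7.
Set dN/dt = 0 with N > 0: 0.582 - 0.0358C = 0, so C* = 0.582/0.0358 = 16.3.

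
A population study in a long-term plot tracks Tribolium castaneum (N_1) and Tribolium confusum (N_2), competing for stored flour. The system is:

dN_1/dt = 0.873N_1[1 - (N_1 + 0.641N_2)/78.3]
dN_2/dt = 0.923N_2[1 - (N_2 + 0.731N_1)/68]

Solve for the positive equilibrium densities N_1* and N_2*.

N_1* ≈ 65.3, N_2* ≈ 20.3

Setting both brackets to zero gives the nullclines N_1 + 0.641N_2 = 78.3 and 0.731N_1 + N_2 = 68.
Substituting N_2 = 68 - 0.731N_1 into the first: N_1(1 - 0.641·0.731) = 78.3 - 0.641·68.
So N_1* = 34.7/0.531 = 65.3, and then N_2* = 68 - 0.731·65.3 = 20.3.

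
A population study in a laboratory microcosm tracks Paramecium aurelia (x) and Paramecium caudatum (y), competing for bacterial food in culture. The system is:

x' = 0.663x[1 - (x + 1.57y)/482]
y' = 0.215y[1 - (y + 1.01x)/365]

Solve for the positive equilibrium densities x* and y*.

Setting both brackets to zero gives the nullclines x + 1.57y = 482 and 1.01x + y = 365.
Substituting y = 365 - 1.01x into the first: x(1 - 1.57·1.01) = 482 - 1.57·365.
So x* = -91.1/-0.586 = 155, and then y* = 365 - 1.01·155 = 208.

x* ≈ 155, y* ≈ 208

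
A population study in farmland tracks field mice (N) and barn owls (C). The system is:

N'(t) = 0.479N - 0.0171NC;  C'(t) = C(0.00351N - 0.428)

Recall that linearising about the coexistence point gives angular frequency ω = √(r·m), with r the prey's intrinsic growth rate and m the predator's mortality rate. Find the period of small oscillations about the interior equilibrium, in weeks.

T ≈ 13.9 weeks

Here r = 0.479 and m = 0.428, so r·m = 0.205.
ω = √0.205 = 0.453 per week, hence T = 2π/ω ≈ 13.9 weeks.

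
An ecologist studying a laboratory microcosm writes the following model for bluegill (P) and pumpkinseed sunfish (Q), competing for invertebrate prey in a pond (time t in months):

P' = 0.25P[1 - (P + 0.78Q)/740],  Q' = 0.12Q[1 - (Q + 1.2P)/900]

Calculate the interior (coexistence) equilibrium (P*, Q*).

P* ≈ 594, Q* ≈ 187

Setting both brackets to zero gives the nullclines P + 0.78Q = 740 and 1.2P + Q = 900.
Substituting Q = 900 - 1.2P into the first: P(1 - 0.78·1.2) = 740 - 0.78·900.
So P* = 38/0.064 = 594, and then Q* = 900 - 1.2·594 = 187.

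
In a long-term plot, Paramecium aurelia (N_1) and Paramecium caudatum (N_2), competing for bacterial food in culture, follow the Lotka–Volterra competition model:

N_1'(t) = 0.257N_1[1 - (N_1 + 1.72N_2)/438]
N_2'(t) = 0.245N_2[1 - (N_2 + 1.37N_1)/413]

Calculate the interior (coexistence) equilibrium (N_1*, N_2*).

Setting both brackets to zero gives the nullclines N_1 + 1.72N_2 = 438 and 1.37N_1 + N_2 = 413.
Substituting N_2 = 413 - 1.37N_1 into the first: N_1(1 - 1.72·1.37) = 438 - 1.72·413.
So N_1* = -272/-1.36 = 201, and then N_2* = 413 - 1.37·201 = 138.

N_1* ≈ 201, N_2* ≈ 138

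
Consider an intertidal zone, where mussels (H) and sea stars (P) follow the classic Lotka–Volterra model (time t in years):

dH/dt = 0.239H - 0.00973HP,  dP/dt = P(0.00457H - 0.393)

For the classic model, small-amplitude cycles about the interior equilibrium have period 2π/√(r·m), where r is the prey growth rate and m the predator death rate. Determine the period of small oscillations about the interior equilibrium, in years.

Here r = 0.239 and m = 0.393, so r·m = 0.0939.
ω = √0.0939 = 0.306 per year, hence T = 2π/ω ≈ 20.5 years.

T ≈ 20.5 years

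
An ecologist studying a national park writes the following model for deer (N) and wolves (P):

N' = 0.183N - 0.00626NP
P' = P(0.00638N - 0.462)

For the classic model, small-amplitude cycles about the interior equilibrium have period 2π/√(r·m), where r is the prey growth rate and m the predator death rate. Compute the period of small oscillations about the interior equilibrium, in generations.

Here r = 0.183 and m = 0.462, so r·m = 0.0845.
ω = √0.0845 = 0.291 per generation, hence T = 2π/ω ≈ 21.6 generations.

T ≈ 21.6 generations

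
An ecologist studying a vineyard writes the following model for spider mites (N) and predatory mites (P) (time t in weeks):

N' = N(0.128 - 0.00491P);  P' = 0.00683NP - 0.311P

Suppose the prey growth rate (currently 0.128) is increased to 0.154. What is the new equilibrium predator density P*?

P* ≈ 31.4

At the interior fixed point, setting dN/dt = 0 with N > 0 fixes P* = (prey growth rate)/(NP coefficient) — independent of the other coefficients.
With the change, P* = 0.154/0.00491 = 31.4; it rises from 26.1.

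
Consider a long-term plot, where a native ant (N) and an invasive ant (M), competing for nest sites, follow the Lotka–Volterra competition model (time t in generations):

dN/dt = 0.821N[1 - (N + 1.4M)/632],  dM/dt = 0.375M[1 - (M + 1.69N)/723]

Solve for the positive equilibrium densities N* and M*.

N* ≈ 278, M* ≈ 253

Setting both brackets to zero gives the nullclines N + 1.4M = 632 and 1.69N + M = 723.
Substituting M = 723 - 1.69N into the first: N(1 - 1.4·1.69) = 632 - 1.4·723.
So N* = -380/-1.37 = 278, and then M* = 723 - 1.69·278 = 253.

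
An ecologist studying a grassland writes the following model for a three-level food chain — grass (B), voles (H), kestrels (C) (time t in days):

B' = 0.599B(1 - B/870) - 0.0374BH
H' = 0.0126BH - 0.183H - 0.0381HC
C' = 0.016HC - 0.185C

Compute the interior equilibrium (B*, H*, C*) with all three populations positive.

From dC/dt = 0: 0.016H* = 0.185, so H* = 11.6.
From dB/dt = 0: 0.599(1 - B*/870) = 0.0374·11.6, giving B* = 870·(1 - 0.722) = 242.
From dH/dt = 0: 0.0126·242 - 0.183 = 0.0381C*, so C* = 2.87/0.0381 = 75.2.

B* ≈ 242, H* ≈ 11.6, C* ≈ 75.2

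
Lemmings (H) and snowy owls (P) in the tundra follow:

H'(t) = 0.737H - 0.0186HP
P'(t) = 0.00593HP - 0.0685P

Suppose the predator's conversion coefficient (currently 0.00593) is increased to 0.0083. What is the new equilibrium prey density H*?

At the interior fixed point, setting dP/dt = 0 with P > 0 fixes H* = (predator death rate)/(HP coefficient) — independent of the other coefficients.
With the change, H* = 0.0685/0.0083 = 8.25; it falls from 11.6.

H* ≈ 8.25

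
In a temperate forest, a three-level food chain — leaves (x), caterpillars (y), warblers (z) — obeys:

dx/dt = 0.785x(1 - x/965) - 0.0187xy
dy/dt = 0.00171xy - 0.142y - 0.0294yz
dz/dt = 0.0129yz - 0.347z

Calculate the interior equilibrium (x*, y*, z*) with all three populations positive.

From dz/dt = 0: 0.0129y* = 0.347, so y* = 26.9.
From dx/dt = 0: 0.785(1 - x*/965) = 0.0187·26.9, giving x* = 965·(1 - 0.641) = 347.
From dy/dt = 0: 0.00171·347 - 0.142 = 0.0294z*, so z* = 0.451/0.0294 = 15.3.

x* ≈ 347, y* ≈ 26.9, z* ≈ 15.3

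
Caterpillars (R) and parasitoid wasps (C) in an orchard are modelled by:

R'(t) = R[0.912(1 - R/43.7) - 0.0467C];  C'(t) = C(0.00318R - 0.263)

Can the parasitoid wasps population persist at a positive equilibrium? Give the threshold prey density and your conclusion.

The predator equation gives dC/dt > 0 only when R > 0.263/0.00318 = 82.7.
Without the predator, R → K = 43.7. Since 43.7 < 82.7, the predator cannot invade.

Threshold R = 82.7; K < 82.7, so no, the predator goes extinct.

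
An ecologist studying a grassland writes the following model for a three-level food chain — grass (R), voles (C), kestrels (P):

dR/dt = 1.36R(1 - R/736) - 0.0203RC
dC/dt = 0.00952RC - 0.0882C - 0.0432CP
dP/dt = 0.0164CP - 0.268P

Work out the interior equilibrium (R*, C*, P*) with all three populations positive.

R* ≈ 556, C* ≈ 16.3, P* ≈ 121

From dP/dt = 0: 0.0164C* = 0.268, so C* = 16.3.
From dR/dt = 0: 1.36(1 - R*/736) = 0.0203·16.3, giving R* = 736·(1 - 0.244) = 556.
From dC/dt = 0: 0.00952·556 - 0.0882 = 0.0432P*, so P* = 5.21/0.0432 = 121.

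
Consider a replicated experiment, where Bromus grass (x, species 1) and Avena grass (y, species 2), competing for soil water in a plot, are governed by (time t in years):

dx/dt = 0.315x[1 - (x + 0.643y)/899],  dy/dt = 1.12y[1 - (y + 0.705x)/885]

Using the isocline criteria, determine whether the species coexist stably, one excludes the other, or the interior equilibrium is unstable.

Compare the nullcline intercepts: K1/α12 = 899/0.643 = 1400 > K2 = 885; K2/α21 = 885/0.705 = 1260 > K1 = 899.
Since both inequalities hold, each species can invade when rare, so the interior equilibrium is stable.

stable coexistence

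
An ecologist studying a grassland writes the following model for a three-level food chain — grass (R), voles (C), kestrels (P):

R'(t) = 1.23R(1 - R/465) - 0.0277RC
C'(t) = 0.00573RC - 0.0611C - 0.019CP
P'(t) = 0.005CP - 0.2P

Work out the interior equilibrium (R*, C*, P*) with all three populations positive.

From dP/dt = 0: 0.005C* = 0.2, so C* = 40.
From dR/dt = 0: 1.23(1 - R*/465) = 0.0277·40, giving R* = 465·(1 - 0.901) = 46.1.
From dC/dt = 0: 0.00573·46.1 - 0.0611 = 0.019P*, so P* = 0.203/0.019 = 10.7.

R* ≈ 46.1, C* ≈ 40, P* ≈ 10.7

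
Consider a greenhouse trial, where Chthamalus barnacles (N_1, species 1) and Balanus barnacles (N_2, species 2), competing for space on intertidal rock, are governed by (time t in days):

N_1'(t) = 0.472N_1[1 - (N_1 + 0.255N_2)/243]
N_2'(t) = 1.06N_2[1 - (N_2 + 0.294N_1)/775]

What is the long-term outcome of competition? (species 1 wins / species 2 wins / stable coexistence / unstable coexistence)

Compare the nullcline intercepts: K1/α12 = 243/0.255 = 953 > K2 = 775; K2/α21 = 775/0.294 = 2640 > K1 = 243.
Since both inequalities hold, each species can invade when rare, so the interior equilibrium is stable.

stable coexistence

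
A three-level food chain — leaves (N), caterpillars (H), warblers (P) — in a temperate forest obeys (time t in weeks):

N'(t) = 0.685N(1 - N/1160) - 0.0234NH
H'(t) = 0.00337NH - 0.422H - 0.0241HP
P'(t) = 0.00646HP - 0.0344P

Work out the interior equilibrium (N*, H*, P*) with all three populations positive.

From dP/dt = 0: 0.00646H* = 0.0344, so H* = 5.33.
From dN/dt = 0: 0.685(1 - N*/1160) = 0.0234·5.33, giving N* = 1160·(1 - 0.182) = 949.
From dH/dt = 0: 0.00337·949 - 0.422 = 0.0241P*, so P* = 2.78/0.0241 = 115.

N* ≈ 949, H* ≈ 5.33, P* ≈ 115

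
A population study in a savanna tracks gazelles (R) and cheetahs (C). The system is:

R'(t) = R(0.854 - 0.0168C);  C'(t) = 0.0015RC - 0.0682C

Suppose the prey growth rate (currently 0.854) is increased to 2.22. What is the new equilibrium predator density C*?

At the interior fixed point, setting dR/dt = 0 with R > 0 fixes C* = (prey growth rate)/(RC coefficient) — independent of the other coefficients.
With the change, C* = 2.22/0.0168 = 132; it rises from 50.8.

C* ≈ 132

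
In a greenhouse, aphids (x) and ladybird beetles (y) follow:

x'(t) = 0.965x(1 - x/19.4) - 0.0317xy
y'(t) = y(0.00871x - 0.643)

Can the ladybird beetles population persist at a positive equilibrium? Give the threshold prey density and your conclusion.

Threshold x = 73.8; K < 73.8, so no, the predator goes extinct.

The predator equation gives dy/dt > 0 only when x > 0.643/0.00871 = 73.8.
Without the predator, x → K = 19.4. Since 19.4 < 73.8, the predator cannot invade.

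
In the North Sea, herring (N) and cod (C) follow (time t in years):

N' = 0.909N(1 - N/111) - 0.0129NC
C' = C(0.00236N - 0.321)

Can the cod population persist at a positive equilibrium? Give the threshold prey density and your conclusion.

The predator equation gives dC/dt > 0 only when N > 0.321/0.00236 = 136.
Without the predator, N → K = 111. Since 111 < 136, the predator cannot invade.

Threshold N = 136; K < 136, so no, the predator goes extinct.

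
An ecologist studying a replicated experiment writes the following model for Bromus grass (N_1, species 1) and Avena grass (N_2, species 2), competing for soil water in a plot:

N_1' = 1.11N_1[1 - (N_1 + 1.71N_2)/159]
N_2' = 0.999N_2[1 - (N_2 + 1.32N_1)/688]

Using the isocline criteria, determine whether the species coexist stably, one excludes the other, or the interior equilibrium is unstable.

Compare the nullcline intercepts: K1/α12 = 159/1.71 = 93 < K2 = 688; K2/α21 = 688/1.32 = 521 > K1 = 159.
Since the inequalities point opposite ways, species 2 can invade but species 1 cannot.

species 2 excludes species 1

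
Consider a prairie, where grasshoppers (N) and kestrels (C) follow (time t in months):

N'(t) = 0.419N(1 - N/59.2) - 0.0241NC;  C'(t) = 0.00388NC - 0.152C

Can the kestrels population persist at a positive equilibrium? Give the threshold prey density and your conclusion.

The predator equation gives dC/dt > 0 only when N > 0.152/0.00388 = 39.2.
Without the predator, N → K = 59.2. Since 59.2 > 39.2, the predator can invade and persist.

Threshold N = 39.2; K > 39.2, so yes, the predator persists.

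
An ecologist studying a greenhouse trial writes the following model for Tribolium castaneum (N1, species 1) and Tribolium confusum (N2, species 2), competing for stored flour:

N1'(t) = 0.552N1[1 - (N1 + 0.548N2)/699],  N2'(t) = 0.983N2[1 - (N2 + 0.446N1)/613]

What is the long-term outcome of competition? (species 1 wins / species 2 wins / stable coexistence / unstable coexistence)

Compare the nullcline intercepts: K1/α12 = 699/0.548 = 1280 > K2 = 613; K2/α21 = 613/0.446 = 1370 > K1 = 699.
Since both inequalities hold, each species can invade when rare, so the interior equilibrium is stable.

stable coexistence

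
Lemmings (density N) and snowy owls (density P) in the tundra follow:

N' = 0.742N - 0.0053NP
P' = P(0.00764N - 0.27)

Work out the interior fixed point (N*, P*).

Set dP/dt = 0 with P > 0: 0.00764N - 0.27 = 0, so N* = 0.27/0.00764 = 35.3.
Set dN/dt = 0 with N > 0: 0.742 - 0.0053P = 0, so P* = 0.742/0.0053 = 140.

N* ≈ 35.3, P* ≈ 140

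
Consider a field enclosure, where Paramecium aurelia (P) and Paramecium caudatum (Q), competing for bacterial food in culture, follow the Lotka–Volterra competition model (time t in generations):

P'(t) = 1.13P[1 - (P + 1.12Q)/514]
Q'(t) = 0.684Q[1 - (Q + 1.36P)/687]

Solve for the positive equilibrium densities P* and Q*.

Setting both brackets to zero gives the nullclines P + 1.12Q = 514 and 1.36P + Q = 687.
Substituting Q = 687 - 1.36P into the first: P(1 - 1.12·1.36) = 514 - 1.12·687.
So P* = -255/-0.523 = 488, and then Q* = 687 - 1.36·488 = 23.

P* ≈ 488, Q* ≈ 23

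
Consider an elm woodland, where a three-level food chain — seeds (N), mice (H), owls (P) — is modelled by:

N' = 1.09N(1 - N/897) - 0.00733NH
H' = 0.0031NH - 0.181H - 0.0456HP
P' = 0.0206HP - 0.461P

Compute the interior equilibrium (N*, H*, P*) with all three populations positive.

From dP/dt = 0: 0.0206H* = 0.461, so H* = 22.4.
From dN/dt = 0: 1.09(1 - N*/897) = 0.00733·22.4, giving N* = 897·(1 - 0.15) = 762.
From dH/dt = 0: 0.0031·762 - 0.181 = 0.0456P*, so P* = 2.18/0.0456 = 47.8.

N* ≈ 762, H* ≈ 22.4, P* ≈ 47.8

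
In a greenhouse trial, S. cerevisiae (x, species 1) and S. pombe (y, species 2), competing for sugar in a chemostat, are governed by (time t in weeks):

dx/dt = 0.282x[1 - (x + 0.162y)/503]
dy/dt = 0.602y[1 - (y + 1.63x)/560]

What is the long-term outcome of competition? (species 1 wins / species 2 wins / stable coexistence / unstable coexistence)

species 1 excludes species 2

Compare the nullcline intercepts: K1/α12 = 503/0.162 = 3100 > K2 = 560; K2/α21 = 560/1.63 = 344 < K1 = 503.
Since the inequalities point opposite ways, species 1 can invade but species 2 cannot.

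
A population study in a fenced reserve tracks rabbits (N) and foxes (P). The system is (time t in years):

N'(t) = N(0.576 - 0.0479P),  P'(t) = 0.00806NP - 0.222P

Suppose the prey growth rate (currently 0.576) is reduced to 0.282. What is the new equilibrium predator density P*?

P* ≈ 5.89

At the interior fixed point, setting dN/dt = 0 with N > 0 fixes P* = (prey growth rate)/(NP coefficient) — independent of the other coefficients.
With the change, P* = 0.282/0.0479 = 5.89; it falls from 12.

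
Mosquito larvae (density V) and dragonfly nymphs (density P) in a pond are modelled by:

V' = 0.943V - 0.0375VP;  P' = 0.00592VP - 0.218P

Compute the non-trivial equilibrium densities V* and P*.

Set dP/dt = 0 with P > 0: 0.00592V - 0.218 = 0, so V* = 0.218/0.00592 = 36.8.
Set dV/dt = 0 with V > 0: 0.943 - 0.0375P = 0, so P* = 0.943/0.0375 = 25.1.

V* ≈ 36.8, P* ≈ 25.1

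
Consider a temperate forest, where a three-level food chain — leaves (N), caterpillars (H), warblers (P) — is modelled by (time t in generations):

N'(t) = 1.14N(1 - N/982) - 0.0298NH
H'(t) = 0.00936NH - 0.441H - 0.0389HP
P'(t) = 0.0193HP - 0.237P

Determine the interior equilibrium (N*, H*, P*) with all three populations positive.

N* ≈ 667, H* ≈ 12.3, P* ≈ 149

From dP/dt = 0: 0.0193H* = 0.237, so H* = 12.3.
From dN/dt = 0: 1.14(1 - N*/982) = 0.0298·12.3, giving N* = 982·(1 - 0.321) = 667.
From dH/dt = 0: 0.00936·667 - 0.441 = 0.0389P*, so P* = 5.8/0.0389 = 149.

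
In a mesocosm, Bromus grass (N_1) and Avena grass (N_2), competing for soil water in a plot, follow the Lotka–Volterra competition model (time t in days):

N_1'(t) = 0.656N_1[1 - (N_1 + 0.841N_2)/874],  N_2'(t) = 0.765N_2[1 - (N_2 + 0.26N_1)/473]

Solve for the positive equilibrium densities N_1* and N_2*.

Setting both brackets to zero gives the nullclines N_1 + 0.841N_2 = 874 and 0.26N_1 + N_2 = 473.
Substituting N_2 = 473 - 0.26N_1 into the first: N_1(1 - 0.841·0.26) = 874 - 0.841·473.
So N_1* = 476/0.781 = 609, and then N_2* = 473 - 0.26·609 = 315.

N_1* ≈ 609, N_2* ≈ 315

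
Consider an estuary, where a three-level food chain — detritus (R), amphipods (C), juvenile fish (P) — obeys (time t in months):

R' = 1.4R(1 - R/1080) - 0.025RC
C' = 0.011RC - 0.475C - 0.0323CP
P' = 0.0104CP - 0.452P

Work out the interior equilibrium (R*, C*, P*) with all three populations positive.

From dP/dt = 0: 0.0104C* = 0.452, so C* = 43.5.
From dR/dt = 0: 1.4(1 - R*/1080) = 0.025·43.5, giving R* = 1080·(1 - 0.776) = 242.
From dC/dt = 0: 0.011·242 - 0.475 = 0.0323P*, so P* = 2.18/0.0323 = 67.6.

R* ≈ 242, C* ≈ 43.5, P* ≈ 67.6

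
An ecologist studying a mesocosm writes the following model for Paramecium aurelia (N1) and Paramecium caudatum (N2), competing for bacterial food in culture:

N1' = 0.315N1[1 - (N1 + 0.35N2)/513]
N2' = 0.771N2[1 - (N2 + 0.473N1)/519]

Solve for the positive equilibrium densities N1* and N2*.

N1* ≈ 397, N2* ≈ 331

Setting both brackets to zero gives the nullclines N1 + 0.35N2 = 513 and 0.473N1 + N2 = 519.
Substituting N2 = 519 - 0.473N1 into the first: N1(1 - 0.35·0.473) = 513 - 0.35·519.
So N1* = 331/0.834 = 397, and then N2* = 519 - 0.473·397 = 331.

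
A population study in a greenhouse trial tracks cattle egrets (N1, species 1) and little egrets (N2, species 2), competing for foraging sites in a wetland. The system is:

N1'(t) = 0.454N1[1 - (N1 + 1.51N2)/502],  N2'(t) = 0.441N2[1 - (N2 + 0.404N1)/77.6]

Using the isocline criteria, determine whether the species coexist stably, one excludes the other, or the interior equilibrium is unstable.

Compare the nullcline intercepts: K1/α12 = 502/1.51 = 332 > K2 = 77.6; K2/α21 = 77.6/0.404 = 192 < K1 = 502.
Since the inequalities point opposite ways, species 1 can invade but species 2 cannot.

species 1 excludes species 2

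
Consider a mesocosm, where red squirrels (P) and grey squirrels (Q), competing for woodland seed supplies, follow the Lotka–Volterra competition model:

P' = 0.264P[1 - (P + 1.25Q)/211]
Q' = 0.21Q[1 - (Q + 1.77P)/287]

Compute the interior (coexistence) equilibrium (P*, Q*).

P* ≈ 122, Q* ≈ 71.3

Setting both brackets to zero gives the nullclines P + 1.25Q = 211 and 1.77P + Q = 287.
Substituting Q = 287 - 1.77P into the first: P(1 - 1.25·1.77) = 211 - 1.25·287.
So P* = -148/-1.21 = 122, and then Q* = 287 - 1.77·122 = 71.3.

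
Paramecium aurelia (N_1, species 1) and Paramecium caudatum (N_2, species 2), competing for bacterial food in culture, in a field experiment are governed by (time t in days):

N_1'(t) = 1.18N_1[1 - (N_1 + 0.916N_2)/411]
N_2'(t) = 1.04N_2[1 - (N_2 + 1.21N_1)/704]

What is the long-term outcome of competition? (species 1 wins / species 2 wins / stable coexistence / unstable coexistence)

species 2 excludes species 1

Compare the nullcline intercepts: K1/α12 = 411/0.916 = 449 < K2 = 704; K2/α21 = 704/1.21 = 582 > K1 = 411.
Since the inequalities point opposite ways, species 2 can invade but species 1 cannot.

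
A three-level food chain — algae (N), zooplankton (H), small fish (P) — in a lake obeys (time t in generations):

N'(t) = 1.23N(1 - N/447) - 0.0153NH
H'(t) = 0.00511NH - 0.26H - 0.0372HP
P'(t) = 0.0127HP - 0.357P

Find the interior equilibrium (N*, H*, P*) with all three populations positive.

N* ≈ 291, H* ≈ 28.1, P* ≈ 32.9

From dP/dt = 0: 0.0127H* = 0.357, so H* = 28.1.
From dN/dt = 0: 1.23(1 - N*/447) = 0.0153·28.1, giving N* = 447·(1 - 0.35) = 291.
From dH/dt = 0: 0.00511·291 - 0.26 = 0.0372P*, so P* = 1.23/0.0372 = 32.9.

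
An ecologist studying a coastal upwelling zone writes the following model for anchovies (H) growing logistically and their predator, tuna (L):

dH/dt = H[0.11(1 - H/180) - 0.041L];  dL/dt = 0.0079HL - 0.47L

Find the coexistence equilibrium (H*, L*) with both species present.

H* ≈ 59.5, L* ≈ 1.8

From dL/dt = 0 with L > 0: 0.0079H* = 0.47, so H* = 59.5.
Substitute into dH/dt = 0: 0.11(1 - 59.5/180) = 0.041L*.
The bracket is 0.669, giving L* = 0.0736/0.041 = 1.8.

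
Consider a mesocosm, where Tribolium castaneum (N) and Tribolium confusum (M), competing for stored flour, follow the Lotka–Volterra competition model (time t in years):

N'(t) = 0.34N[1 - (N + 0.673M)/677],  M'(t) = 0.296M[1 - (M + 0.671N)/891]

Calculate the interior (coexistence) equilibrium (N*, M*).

N* ≈ 141, M* ≈ 796

Setting both brackets to zero gives the nullclines N + 0.673M = 677 and 0.671N + M = 891.
Substituting M = 891 - 0.671N into the first: N(1 - 0.673·0.671) = 677 - 0.673·891.
So N* = 77.4/0.548 = 141, and then M* = 891 - 0.671·141 = 796.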